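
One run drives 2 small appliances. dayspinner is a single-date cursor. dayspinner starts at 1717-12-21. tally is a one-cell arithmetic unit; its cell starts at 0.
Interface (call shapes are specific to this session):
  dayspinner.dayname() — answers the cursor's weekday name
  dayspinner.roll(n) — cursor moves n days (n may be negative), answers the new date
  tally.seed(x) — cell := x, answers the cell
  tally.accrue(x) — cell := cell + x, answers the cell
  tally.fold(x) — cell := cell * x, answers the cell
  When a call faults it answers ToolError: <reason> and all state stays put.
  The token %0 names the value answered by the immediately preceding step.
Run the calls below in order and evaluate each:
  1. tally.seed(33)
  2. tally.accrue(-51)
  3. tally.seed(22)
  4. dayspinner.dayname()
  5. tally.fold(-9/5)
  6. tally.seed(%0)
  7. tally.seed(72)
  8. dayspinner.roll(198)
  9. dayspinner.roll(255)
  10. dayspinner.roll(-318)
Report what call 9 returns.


Answer: 1719-03-19

Derivation:
I run tally.seed passing x='33', → 33.
Now I run tally.accrue passing x='-51', giving -18.
Using tally.seed passing x='22', and see 22.
Then dayspinner.dayname(), — result: Tuesday.
I run tally.fold passing x='-9/5', which returns -198/5.
I use tally.seed passing x='%0', and see -198/5.
I use tally.seed passing x='72', which returns 72.
I invoke dayspinner.roll passing n='198', giving 1718-07-07.
Invoking dayspinner.roll passing n='255': 1719-03-19.
I run dayspinner.roll passing n='-318': 1718-05-05.


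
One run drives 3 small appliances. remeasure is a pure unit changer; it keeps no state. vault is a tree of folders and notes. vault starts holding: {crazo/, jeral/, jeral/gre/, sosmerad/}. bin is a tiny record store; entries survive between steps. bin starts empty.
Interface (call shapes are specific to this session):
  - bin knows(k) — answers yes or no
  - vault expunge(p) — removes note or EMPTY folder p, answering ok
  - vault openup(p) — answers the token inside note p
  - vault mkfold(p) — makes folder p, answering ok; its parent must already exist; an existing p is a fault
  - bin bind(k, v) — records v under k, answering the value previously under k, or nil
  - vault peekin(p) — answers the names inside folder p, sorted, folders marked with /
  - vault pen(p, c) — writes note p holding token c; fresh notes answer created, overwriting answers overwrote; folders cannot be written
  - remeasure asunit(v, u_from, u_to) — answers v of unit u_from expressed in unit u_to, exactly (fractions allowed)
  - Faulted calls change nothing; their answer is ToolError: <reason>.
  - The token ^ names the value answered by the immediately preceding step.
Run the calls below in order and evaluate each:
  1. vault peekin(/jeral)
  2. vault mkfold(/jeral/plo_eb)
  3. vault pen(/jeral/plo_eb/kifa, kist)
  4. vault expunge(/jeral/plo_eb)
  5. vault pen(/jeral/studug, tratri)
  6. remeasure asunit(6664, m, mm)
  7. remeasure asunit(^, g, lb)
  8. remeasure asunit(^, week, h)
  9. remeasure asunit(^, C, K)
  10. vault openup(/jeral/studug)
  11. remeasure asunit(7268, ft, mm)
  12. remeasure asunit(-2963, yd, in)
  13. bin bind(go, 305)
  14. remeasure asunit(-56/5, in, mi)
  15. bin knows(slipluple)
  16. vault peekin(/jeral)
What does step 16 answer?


>>> vault peekin p→/jeral
:: [gre/]
>>> vault mkfold p→/jeral/plo_eb
:: ok
>>> vault pen p→/jeral/plo_eb/kifa c→kist
:: created
>>> vault expunge p→/jeral/plo_eb
:: ToolError: not empty
>>> vault pen p→/jeral/studug c→tratri
:: created
>>> remeasure asunit v→6664 u_from→m u_to→mm
:: 6664000
>>> remeasure asunit v→^ u_from→g u_to→lb
:: 95200000000/6479891
>>> remeasure asunit v→^ u_from→week u_to→h
:: 15993600000000/6479891
>>> remeasure asunit v→^ u_from→C u_to→K
:: 319907399644533/129597820
>>> vault openup p→/jeral/studug
:: tratri
>>> remeasure asunit v→7268 u_from→ft u_to→mm
:: 11076432/5
>>> remeasure asunit v→-2963 u_from→yd u_to→in
:: -106668
>>> bin bind k→go v→305
:: nil
>>> remeasure asunit v→-56/5 u_from→in u_to→mi
:: -7/39600
>>> bin knows k→slipluple
:: no
>>> vault peekin p→/jeral
:: [gre/, plo_eb/, studug]

Answer: [gre/, plo_eb/, studug]


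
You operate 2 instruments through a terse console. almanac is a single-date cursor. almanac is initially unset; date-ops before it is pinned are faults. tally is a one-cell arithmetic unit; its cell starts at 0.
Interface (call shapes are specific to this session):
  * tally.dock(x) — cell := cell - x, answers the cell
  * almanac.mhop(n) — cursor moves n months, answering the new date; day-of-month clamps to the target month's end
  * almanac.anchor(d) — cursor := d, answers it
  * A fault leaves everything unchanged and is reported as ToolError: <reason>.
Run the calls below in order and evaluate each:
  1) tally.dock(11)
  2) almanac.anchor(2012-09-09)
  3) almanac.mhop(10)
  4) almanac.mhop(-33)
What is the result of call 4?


Answer: 2010-10-09

Derivation:
>>> tally.dock 11
:: -11
>>> almanac.anchor 2012-09-09
:: 2012-09-09
>>> almanac.mhop 10
:: 2013-07-09
>>> almanac.mhop -33
:: 2010-10-09


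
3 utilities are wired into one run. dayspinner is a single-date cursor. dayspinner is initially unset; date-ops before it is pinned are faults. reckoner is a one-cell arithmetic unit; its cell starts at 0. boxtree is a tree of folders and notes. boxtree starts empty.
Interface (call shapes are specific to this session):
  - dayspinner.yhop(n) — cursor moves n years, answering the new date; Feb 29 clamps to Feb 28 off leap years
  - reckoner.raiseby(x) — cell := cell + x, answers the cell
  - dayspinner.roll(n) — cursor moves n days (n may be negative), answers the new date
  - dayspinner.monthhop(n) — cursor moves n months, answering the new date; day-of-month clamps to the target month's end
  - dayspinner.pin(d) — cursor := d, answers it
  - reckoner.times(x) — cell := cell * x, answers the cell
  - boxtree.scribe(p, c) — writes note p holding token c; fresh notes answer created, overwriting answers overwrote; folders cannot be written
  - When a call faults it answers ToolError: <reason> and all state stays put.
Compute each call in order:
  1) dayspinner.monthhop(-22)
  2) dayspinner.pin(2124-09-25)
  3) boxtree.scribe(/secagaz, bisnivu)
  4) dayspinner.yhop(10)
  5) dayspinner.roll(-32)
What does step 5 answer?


Answer: 2134-08-24

Derivation:
CALL dayspinner.monthhop[n: -22]
RET  ToolError: no date set
CALL dayspinner.pin[d: 2124-09-25]
RET  2124-09-25
CALL boxtree.scribe[p: /secagaz; c: bisnivu]
RET  created
CALL dayspinner.yhop[n: 10]
RET  2134-09-25
CALL dayspinner.roll[n: -32]
RET  2134-08-24


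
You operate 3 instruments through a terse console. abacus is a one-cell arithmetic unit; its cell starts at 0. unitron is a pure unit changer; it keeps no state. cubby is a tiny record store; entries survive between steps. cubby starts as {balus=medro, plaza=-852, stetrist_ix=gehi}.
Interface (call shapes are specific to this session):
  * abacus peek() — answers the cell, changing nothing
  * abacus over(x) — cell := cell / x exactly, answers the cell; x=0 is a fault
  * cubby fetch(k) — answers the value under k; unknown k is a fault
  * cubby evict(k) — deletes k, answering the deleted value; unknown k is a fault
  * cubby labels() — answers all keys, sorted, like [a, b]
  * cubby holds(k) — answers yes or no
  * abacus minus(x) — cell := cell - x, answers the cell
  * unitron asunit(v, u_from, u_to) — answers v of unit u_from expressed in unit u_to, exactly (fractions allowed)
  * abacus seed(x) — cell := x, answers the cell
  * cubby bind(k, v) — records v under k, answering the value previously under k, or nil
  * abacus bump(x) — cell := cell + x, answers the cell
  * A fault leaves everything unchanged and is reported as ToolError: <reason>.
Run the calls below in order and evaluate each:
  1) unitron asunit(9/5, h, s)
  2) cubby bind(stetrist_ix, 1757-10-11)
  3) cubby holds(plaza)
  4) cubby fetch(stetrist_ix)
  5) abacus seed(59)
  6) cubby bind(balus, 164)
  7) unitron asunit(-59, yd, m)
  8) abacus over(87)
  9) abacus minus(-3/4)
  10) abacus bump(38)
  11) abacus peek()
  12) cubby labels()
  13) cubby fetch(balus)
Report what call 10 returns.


>> unitron asunit(v='9/5', u_from='h', u_to='s')
<< 6480
>> cubby bind(k='stetrist_ix', v='1757-10-11')
<< gehi
>> cubby holds(k='plaza')
<< yes
>> cubby fetch(k='stetrist_ix')
<< 1757-10-11
>> abacus seed(x='59')
<< 59
>> cubby bind(k='balus', v='164')
<< medro
>> unitron asunit(v='-59', u_from='yd', u_to='m')
<< -67437/1250
>> abacus over(x='87')
<< 59/87
>> abacus minus(x='-3/4')
<< 497/348
>> abacus bump(x='38')
<< 13721/348
>> abacus peek()
<< 13721/348
>> cubby labels()
<< [balus, plaza, stetrist_ix]
>> cubby fetch(k='balus')
<< 164

Answer: 13721/348


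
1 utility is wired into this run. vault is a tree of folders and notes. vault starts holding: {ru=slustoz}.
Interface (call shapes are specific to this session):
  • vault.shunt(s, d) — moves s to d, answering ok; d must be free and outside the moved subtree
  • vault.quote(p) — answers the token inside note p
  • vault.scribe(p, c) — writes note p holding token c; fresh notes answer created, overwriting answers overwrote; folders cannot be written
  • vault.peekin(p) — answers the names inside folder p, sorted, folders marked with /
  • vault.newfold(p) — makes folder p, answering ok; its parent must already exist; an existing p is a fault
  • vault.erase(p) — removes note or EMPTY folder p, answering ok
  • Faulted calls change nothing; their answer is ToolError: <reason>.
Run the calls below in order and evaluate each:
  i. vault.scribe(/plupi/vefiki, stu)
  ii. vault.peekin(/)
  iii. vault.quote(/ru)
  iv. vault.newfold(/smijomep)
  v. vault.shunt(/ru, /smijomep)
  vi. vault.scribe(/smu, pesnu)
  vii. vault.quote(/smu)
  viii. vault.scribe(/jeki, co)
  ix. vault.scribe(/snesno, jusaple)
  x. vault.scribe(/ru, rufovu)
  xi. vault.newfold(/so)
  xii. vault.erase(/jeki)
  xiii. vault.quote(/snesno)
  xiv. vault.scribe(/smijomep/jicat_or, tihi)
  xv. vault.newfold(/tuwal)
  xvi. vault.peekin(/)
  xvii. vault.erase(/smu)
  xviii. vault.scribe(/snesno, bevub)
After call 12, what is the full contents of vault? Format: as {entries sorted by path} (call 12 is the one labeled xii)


>>> vault.scribe p: /plupi/vefiki c: stu
:: ToolError: no parent
>>> vault.peekin p: /
:: [ru]
>>> vault.quote p: /ru
:: slustoz
>>> vault.newfold p: /smijomep
:: ok
>>> vault.shunt s: /ru d: /smijomep
:: ToolError: exists
>>> vault.scribe p: /smu c: pesnu
:: created
>>> vault.quote p: /smu
:: pesnu
>>> vault.scribe p: /jeki c: co
:: created
>>> vault.scribe p: /snesno c: jusaple
:: created
>>> vault.scribe p: /ru c: rufovu
:: overwrote
>>> vault.newfold p: /so
:: ok
>>> vault.erase p: /jeki
:: ok
>>> vault.quote p: /snesno
:: jusaple
>>> vault.scribe p: /smijomep/jicat_or c: tihi
:: created
>>> vault.newfold p: /tuwal
:: ok
>>> vault.peekin p: /
:: [ru, smijomep/, smu, snesno, so/, tuwal/]
>>> vault.erase p: /smu
:: ok
>>> vault.scribe p: /snesno c: bevub
:: overwrote

Answer: {ru=rufovu, smijomep/, smu=pesnu, snesno=jusaple, so/}


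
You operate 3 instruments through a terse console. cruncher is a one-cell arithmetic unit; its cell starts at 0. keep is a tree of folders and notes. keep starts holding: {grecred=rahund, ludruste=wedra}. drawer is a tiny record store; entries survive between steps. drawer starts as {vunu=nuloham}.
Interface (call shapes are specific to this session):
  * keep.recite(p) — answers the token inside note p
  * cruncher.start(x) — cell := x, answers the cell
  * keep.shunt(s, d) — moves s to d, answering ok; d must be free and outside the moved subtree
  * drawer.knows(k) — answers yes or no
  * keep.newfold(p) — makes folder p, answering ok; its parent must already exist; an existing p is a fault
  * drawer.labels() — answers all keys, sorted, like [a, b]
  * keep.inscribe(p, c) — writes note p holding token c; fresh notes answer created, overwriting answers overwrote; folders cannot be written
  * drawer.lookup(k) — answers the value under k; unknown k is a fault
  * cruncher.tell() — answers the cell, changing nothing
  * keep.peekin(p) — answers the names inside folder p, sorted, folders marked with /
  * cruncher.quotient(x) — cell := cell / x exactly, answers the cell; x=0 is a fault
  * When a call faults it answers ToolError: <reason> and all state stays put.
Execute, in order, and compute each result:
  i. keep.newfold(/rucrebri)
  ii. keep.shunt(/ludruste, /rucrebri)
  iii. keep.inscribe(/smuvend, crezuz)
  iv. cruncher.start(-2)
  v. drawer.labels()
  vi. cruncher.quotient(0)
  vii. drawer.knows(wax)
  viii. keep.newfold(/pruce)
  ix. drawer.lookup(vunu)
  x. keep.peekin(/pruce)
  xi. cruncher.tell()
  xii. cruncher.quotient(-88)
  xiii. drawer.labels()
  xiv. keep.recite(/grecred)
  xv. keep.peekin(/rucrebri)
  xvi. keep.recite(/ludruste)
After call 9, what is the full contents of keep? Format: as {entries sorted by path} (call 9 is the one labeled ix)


Answer: {grecred=rahund, ludruste=wedra, pruce/, rucrebri/, smuvend=crezuz}

Derivation:
-> keep.newfold(p: /rucrebri)
<- ok
-> keep.shunt(s: /ludruste, d: /rucrebri)
<- ToolError: exists
-> keep.inscribe(p: /smuvend, c: crezuz)
<- created
-> cruncher.start(x: -2)
<- -2
-> drawer.labels()
<- [vunu]
-> cruncher.quotient(x: 0)
<- ToolError: division by zero
-> drawer.knows(k: wax)
<- no
-> keep.newfold(p: /pruce)
<- ok
-> drawer.lookup(k: vunu)
<- nuloham
-> keep.peekin(p: /pruce)
<- []
-> cruncher.tell()
<- -2
-> cruncher.quotient(x: -88)
<- 1/44
-> drawer.labels()
<- [vunu]
-> keep.recite(p: /grecred)
<- rahund
-> keep.peekin(p: /rucrebri)
<- []
-> keep.recite(p: /ludruste)
<- wedra


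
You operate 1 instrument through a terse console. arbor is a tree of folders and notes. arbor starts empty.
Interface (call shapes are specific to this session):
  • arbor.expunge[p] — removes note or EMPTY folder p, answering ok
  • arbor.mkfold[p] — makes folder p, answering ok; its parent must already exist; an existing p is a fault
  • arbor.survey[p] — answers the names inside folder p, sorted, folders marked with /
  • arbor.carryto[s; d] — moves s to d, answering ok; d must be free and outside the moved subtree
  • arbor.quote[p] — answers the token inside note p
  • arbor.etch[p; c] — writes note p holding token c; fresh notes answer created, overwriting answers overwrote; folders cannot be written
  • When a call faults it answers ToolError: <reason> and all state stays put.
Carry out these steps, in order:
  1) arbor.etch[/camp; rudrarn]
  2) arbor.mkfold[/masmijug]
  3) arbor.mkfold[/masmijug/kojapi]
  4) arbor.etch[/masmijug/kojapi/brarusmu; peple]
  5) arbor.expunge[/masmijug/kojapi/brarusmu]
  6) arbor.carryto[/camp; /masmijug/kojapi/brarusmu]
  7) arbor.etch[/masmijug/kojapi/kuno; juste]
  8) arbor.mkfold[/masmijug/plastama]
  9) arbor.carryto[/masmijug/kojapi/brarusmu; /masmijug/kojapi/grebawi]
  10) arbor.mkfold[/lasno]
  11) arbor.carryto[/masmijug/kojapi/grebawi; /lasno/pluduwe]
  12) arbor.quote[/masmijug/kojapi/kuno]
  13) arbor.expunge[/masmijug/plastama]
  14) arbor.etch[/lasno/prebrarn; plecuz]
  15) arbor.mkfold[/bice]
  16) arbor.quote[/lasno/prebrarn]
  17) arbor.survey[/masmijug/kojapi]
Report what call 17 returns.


-- 1. etch(p→/camp, c→rudrarn) ~> created
-- 2. mkfold(p→/masmijug) ~> ok
-- 3. mkfold(p→/masmijug/kojapi) ~> ok
-- 4. etch(p→/masmijug/kojapi/brarusmu, c→peple) ~> created
-- 5. expunge(p→/masmijug/kojapi/brarusmu) ~> ok
-- 6. carryto(s→/camp, d→/masmijug/kojapi/brarusmu) ~> ok
-- 7. etch(p→/masmijug/kojapi/kuno, c→juste) ~> created
-- 8. mkfold(p→/masmijug/plastama) ~> ok
-- 9. carryto(s→/masmijug/kojapi/brarusmu, d→/masmijug/kojapi/grebawi) ~> ok
-- 10. mkfold(p→/lasno) ~> ok
-- 11. carryto(s→/masmijug/kojapi/grebawi, d→/lasno/pluduwe) ~> ok
-- 12. quote(p→/masmijug/kojapi/kuno) ~> juste
-- 13. expunge(p→/masmijug/plastama) ~> ok
-- 14. etch(p→/lasno/prebrarn, c→plecuz) ~> created
-- 15. mkfold(p→/bice) ~> ok
-- 16. quote(p→/lasno/prebrarn) ~> plecuz
-- 17. survey(p→/masmijug/kojapi) ~> [kuno]

Answer: [kuno]


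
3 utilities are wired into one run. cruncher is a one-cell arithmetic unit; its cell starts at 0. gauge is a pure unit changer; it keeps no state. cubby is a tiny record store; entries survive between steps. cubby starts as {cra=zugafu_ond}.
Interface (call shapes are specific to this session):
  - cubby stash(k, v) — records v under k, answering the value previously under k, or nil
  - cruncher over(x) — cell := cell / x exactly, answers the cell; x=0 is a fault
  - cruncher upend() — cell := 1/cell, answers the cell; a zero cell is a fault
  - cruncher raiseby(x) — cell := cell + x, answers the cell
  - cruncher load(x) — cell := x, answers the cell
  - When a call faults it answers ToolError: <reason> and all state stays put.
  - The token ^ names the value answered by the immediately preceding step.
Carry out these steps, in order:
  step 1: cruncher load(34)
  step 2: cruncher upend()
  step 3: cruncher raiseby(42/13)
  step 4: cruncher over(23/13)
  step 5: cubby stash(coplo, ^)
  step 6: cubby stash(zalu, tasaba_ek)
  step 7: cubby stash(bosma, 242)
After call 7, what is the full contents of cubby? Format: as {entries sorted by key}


==> cruncher load(x=34)
<== 34
==> cruncher upend()
<== 1/34
==> cruncher raiseby(x=42/13)
<== 1441/442
==> cruncher over(x=23/13)
<== 1441/782
==> cubby stash(k=coplo, v=^)
<== nil
==> cubby stash(k=zalu, v=tasaba_ek)
<== nil
==> cubby stash(k=bosma, v=242)
<== nil

Answer: {bosma=242, coplo=1441/782, cra=zugafu_ond, zalu=tasaba_ek}


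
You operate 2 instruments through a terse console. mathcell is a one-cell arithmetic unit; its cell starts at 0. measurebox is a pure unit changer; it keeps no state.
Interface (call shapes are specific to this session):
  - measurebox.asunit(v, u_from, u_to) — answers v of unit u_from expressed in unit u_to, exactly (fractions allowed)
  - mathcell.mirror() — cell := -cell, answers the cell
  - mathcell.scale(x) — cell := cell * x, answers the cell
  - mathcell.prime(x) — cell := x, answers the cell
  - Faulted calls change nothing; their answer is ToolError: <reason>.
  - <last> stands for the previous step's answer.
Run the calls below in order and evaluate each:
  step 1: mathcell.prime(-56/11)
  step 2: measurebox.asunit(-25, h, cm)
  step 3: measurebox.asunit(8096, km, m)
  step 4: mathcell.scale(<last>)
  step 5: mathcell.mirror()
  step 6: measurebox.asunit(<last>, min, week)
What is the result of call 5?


→ mathcell.prime(x: -56/11)
← -56/11
→ measurebox.asunit(v: -25, u_from: h, u_to: cm)
← ToolError: incompatible units
→ measurebox.asunit(v: 8096, u_from: km, u_to: m)
← 8096000
→ mathcell.scale(x: <last>)
← -41216000
→ mathcell.mirror()
← 41216000
→ measurebox.asunit(v: <last>, u_from: min, u_to: week)
← 36800/9

Answer: 41216000


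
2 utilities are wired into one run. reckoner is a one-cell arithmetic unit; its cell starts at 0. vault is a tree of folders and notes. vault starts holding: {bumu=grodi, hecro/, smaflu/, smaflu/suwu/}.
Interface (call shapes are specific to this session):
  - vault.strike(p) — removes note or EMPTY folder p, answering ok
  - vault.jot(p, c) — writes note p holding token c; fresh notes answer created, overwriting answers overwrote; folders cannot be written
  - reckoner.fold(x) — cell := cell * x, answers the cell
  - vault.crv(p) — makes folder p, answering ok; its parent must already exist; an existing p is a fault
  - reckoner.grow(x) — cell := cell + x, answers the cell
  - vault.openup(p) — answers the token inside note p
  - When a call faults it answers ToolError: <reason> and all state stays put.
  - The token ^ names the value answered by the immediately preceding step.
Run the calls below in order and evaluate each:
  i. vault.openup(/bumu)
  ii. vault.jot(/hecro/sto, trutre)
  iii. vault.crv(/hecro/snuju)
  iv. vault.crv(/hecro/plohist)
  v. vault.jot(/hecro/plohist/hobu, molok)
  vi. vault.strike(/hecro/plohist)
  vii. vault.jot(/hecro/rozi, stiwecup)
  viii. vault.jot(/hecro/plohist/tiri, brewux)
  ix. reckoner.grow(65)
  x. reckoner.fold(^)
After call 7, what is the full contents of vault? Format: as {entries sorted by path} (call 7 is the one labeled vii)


Answer: {bumu=grodi, hecro/, hecro/plohist/, hecro/plohist/hobu=molok, hecro/rozi=stiwecup, hecro/snuju/, hecro/sto=trutre, smaflu/, smaflu/suwu/}

Derivation:
-> vault.openup(p→/bumu)
<- grodi
-> vault.jot(p→/hecro/sto, c→trutre)
<- created
-> vault.crv(p→/hecro/snuju)
<- ok
-> vault.crv(p→/hecro/plohist)
<- ok
-> vault.jot(p→/hecro/plohist/hobu, c→molok)
<- created
-> vault.strike(p→/hecro/plohist)
<- ToolError: not empty
-> vault.jot(p→/hecro/rozi, c→stiwecup)
<- created
-> vault.jot(p→/hecro/plohist/tiri, c→brewux)
<- created
-> reckoner.grow(x→65)
<- 65
-> reckoner.fold(x→^)
<- 4225


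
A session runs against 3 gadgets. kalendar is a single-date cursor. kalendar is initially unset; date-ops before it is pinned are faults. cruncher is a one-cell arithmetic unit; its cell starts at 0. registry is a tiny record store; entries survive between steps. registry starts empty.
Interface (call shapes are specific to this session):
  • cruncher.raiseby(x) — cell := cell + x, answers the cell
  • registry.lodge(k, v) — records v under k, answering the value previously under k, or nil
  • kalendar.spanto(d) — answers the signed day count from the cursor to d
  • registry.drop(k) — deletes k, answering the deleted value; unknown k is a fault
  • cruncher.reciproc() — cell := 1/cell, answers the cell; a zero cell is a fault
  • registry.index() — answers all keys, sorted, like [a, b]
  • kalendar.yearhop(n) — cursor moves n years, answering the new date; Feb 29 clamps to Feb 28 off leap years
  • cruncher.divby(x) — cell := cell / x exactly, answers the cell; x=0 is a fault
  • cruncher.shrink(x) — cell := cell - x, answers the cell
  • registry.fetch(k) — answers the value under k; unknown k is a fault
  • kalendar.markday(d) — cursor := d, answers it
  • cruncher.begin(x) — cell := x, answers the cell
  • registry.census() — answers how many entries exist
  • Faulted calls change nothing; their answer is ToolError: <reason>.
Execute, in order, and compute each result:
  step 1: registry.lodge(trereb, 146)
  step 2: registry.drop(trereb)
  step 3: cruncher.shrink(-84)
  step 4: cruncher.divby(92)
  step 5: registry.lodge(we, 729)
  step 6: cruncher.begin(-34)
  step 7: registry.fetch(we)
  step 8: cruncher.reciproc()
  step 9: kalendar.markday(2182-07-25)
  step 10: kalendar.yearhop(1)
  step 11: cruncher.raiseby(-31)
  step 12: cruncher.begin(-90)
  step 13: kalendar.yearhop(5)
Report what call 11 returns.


>> lodge(k→trereb, v→146)
<< nil
>> drop(k→trereb)
<< 146
>> shrink(x→-84)
<< 84
>> divby(x→92)
<< 21/23
>> lodge(k→we, v→729)
<< nil
>> begin(x→-34)
<< -34
>> fetch(k→we)
<< 729
>> reciproc()
<< -1/34
>> markday(d→2182-07-25)
<< 2182-07-25
>> yearhop(n→1)
<< 2183-07-25
>> raiseby(x→-31)
<< -1055/34
>> begin(x→-90)
<< -90
>> yearhop(n→5)
<< 2188-07-25

Answer: -1055/34


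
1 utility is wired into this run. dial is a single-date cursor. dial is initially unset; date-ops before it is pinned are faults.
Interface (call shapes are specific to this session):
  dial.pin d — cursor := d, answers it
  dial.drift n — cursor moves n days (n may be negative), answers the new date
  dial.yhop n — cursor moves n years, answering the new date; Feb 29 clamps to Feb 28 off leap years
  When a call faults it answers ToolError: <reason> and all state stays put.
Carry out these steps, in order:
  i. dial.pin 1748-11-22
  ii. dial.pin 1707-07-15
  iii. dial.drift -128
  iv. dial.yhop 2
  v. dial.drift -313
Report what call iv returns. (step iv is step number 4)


Answer: 1709-03-09

Derivation:
→ dial.pin(d→1748-11-22)
← 1748-11-22
→ dial.pin(d→1707-07-15)
← 1707-07-15
→ dial.drift(n→-128)
← 1707-03-09
→ dial.yhop(n→2)
← 1709-03-09
→ dial.drift(n→-313)
← 1708-04-30


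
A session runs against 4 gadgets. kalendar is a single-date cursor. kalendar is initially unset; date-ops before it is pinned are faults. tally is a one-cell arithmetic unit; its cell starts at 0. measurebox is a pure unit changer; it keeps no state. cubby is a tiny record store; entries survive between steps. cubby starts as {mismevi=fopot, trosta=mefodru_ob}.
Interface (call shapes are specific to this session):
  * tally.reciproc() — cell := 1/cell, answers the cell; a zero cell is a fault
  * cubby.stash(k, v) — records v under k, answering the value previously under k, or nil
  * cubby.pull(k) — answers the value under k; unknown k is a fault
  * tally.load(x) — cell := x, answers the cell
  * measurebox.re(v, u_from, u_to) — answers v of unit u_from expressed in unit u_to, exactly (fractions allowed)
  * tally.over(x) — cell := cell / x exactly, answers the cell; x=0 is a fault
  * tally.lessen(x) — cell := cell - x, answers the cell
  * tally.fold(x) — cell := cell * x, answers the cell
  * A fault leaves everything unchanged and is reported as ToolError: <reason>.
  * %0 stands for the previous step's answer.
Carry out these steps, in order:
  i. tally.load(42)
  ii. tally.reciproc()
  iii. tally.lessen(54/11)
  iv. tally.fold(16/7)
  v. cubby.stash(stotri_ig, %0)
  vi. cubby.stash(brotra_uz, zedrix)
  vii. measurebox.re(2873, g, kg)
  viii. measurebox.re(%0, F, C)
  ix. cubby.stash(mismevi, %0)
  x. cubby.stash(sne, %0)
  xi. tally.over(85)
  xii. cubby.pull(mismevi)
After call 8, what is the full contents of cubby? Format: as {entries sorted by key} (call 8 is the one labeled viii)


>>> tally.load x: 42
  42
>>> tally.reciproc
  1/42
>>> tally.lessen x: 54/11
  -2257/462
>>> tally.fold x: 16/7
  -18056/1617
>>> cubby.stash k: stotri_ig v: %0
  nil
>>> cubby.stash k: brotra_uz v: zedrix
  nil
>>> measurebox.re v: 2873 u_from: g u_to: kg
  2873/1000
>>> measurebox.re v: %0 u_from: F u_to: C
  -9709/600
>>> cubby.stash k: mismevi v: %0
  fopot
>>> cubby.stash k: sne v: %0
  nil
>>> tally.over x: 85
  -18056/137445
>>> cubby.pull k: mismevi
  -9709/600

Answer: {brotra_uz=zedrix, mismevi=fopot, stotri_ig=-18056/1617, trosta=mefodru_ob}


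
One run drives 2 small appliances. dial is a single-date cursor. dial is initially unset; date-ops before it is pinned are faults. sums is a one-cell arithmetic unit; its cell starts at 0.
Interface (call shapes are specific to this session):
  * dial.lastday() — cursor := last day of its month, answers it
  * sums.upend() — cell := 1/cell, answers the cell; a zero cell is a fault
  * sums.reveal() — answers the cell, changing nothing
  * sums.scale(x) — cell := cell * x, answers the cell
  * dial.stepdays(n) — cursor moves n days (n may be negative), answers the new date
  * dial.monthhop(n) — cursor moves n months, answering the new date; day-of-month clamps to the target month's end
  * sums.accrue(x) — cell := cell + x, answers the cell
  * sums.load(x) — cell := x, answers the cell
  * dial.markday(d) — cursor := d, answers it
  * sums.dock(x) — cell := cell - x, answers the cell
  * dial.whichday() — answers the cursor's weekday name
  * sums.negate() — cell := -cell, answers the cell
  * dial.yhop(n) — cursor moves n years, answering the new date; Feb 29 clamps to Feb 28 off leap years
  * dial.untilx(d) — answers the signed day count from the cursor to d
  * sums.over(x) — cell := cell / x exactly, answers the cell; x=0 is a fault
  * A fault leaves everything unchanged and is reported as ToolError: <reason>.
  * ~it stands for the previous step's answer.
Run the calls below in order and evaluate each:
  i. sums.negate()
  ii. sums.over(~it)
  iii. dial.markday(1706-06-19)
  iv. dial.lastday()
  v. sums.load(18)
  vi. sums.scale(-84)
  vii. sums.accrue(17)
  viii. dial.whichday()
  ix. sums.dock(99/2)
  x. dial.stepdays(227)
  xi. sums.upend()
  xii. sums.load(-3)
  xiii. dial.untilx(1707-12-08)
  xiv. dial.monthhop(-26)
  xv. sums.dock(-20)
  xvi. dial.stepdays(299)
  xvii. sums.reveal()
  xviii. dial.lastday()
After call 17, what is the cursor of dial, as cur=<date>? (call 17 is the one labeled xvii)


~$ negate
:: 0
~$ over ~it
:: ToolError: division by zero
~$ markday 1706-06-19
:: 1706-06-19
~$ lastday
:: 1706-06-30
~$ load 18
:: 18
~$ scale -84
:: -1512
~$ accrue 17
:: -1495
~$ whichday
:: Wednesday
~$ dock 99/2
:: -3089/2
~$ stepdays 227
:: 1707-02-12
~$ upend
:: -2/3089
~$ load -3
:: -3
~$ untilx 1707-12-08
:: 299
~$ monthhop -26
:: 1704-12-12
~$ dock -20
:: 17
~$ stepdays 299
:: 1705-10-07
~$ reveal
:: 17
~$ lastday
:: 1705-10-31

Answer: cur=1705-10-07


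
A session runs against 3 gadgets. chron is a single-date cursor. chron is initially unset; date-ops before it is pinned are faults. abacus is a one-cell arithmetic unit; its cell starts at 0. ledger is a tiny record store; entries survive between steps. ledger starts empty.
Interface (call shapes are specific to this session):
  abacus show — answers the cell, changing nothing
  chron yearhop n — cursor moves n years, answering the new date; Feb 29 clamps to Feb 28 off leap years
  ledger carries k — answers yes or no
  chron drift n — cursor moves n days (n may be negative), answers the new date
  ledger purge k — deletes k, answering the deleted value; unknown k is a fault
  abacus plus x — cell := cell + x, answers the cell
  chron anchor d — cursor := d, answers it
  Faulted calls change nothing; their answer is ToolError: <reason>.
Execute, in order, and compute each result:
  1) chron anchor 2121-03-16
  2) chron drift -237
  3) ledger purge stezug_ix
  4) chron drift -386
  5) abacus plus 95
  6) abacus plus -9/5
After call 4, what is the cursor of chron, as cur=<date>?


Answer: cur=2119-07-02

Derivation:
! 1. chron anchor(2121-03-16) == 2121-03-16
! 2. chron drift(-237) == 2120-07-22
! 3. ledger purge(stezug_ix) == ToolError: no such key stezug_ix
! 4. chron drift(-386) == 2119-07-02
! 5. abacus plus(95) == 95
! 6. abacus plus(-9/5) == 466/5


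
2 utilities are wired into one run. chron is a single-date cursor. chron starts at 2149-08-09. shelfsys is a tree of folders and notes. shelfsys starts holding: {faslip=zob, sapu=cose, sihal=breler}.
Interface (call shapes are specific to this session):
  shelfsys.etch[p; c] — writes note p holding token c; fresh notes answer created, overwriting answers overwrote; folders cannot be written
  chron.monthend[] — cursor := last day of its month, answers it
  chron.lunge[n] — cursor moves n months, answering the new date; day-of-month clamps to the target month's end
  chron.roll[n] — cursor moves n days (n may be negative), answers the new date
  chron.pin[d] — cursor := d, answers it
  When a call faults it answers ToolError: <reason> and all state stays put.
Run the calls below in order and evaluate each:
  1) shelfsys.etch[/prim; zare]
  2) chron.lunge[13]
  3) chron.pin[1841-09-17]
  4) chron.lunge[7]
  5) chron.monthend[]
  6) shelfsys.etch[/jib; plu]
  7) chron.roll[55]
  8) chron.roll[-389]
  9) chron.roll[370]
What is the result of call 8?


Answer: 1841-05-31

Derivation:
Act: shelfsys.etch[p: /prim; c: zare]
Obs: created
Act: chron.lunge[n: 13]
Obs: 2150-09-09
Act: chron.pin[d: 1841-09-17]
Obs: 1841-09-17
Act: chron.lunge[n: 7]
Obs: 1842-04-17
Act: chron.monthend[]
Obs: 1842-04-30
Act: shelfsys.etch[p: /jib; c: plu]
Obs: created
Act: chron.roll[n: 55]
Obs: 1842-06-24
Act: chron.roll[n: -389]
Obs: 1841-05-31
Act: chron.roll[n: 370]
Obs: 1842-06-05


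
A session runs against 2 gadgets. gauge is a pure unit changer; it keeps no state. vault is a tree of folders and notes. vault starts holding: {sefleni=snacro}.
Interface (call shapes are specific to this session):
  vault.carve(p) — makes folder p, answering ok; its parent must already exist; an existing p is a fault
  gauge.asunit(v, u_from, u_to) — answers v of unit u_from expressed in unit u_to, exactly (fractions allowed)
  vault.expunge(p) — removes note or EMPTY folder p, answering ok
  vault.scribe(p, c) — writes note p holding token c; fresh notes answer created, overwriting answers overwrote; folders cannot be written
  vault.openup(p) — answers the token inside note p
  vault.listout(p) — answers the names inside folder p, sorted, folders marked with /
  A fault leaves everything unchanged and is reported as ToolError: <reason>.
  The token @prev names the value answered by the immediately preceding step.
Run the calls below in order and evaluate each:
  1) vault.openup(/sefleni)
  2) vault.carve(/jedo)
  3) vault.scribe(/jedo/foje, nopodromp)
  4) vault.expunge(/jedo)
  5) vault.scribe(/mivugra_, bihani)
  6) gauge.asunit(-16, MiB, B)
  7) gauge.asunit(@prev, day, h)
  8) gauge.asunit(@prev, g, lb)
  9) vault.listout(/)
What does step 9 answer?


Answer: [jedo/, mivugra_, sefleni]

Derivation:
~$ vault.openup p→/sefleni
= snacro
~$ vault.carve p→/jedo
= ok
~$ vault.scribe p→/jedo/foje c→nopodromp
= created
~$ vault.expunge p→/jedo
= ToolError: not empty
~$ vault.scribe p→/mivugra_ c→bihani
= created
~$ gauge.asunit v→-16 u_from→MiB u_to→B
= -16777216
~$ gauge.asunit v→@prev u_from→day u_to→h
= -402653184
~$ gauge.asunit v→@prev u_from→g u_to→lb
= -40265318400000/45359237
~$ vault.listout p→/
= [jedo/, mivugra_, sefleni]


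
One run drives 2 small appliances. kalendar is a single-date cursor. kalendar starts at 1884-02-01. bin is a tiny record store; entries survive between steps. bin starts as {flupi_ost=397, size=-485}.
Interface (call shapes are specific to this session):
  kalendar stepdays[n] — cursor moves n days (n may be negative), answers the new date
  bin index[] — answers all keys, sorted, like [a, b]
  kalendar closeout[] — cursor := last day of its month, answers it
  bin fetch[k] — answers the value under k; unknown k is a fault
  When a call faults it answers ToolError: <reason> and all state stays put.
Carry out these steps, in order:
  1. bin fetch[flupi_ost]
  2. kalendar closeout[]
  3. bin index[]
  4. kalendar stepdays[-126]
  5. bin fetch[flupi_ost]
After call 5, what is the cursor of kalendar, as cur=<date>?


Answer: cur=1883-10-26

Derivation:
Step: bin fetch[k='flupi_ost']
Result: 397
Step: kalendar closeout[]
Result: 1884-02-29
Step: bin index[]
Result: [flupi_ost, size]
Step: kalendar stepdays[n='-126']
Result: 1883-10-26
Step: bin fetch[k='flupi_ost']
Result: 397


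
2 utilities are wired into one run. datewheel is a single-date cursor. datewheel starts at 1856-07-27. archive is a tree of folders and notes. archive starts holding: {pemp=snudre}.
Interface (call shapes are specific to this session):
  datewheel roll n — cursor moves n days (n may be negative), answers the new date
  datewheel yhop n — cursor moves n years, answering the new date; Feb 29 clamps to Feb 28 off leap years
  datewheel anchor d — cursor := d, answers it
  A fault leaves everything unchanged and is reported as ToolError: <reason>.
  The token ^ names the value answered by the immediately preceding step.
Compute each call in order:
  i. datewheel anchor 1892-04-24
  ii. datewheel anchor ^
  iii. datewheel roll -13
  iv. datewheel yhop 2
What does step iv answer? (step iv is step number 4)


! 1. datewheel anchor(d→1892-04-24) -> 1892-04-24
! 2. datewheel anchor(d→^) -> 1892-04-24
! 3. datewheel roll(n→-13) -> 1892-04-11
! 4. datewheel yhop(n→2) -> 1894-04-11

Answer: 1894-04-11


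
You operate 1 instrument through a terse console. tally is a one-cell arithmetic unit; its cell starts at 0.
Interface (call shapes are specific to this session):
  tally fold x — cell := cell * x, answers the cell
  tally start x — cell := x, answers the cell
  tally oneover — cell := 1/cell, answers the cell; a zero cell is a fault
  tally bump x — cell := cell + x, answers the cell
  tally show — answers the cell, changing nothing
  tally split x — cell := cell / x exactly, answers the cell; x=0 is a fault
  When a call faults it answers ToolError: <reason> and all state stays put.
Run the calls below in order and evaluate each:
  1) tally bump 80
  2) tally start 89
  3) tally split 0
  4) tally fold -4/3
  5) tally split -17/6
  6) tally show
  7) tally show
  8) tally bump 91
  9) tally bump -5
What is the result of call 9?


Answer: 2174/17

Derivation:
-> tally bump(x: 80)
<- 80
-> tally start(x: 89)
<- 89
-> tally split(x: 0)
<- ToolError: division by zero
-> tally fold(x: -4/3)
<- -356/3
-> tally split(x: -17/6)
<- 712/17
-> tally show()
<- 712/17
-> tally show()
<- 712/17
-> tally bump(x: 91)
<- 2259/17
-> tally bump(x: -5)
<- 2174/17


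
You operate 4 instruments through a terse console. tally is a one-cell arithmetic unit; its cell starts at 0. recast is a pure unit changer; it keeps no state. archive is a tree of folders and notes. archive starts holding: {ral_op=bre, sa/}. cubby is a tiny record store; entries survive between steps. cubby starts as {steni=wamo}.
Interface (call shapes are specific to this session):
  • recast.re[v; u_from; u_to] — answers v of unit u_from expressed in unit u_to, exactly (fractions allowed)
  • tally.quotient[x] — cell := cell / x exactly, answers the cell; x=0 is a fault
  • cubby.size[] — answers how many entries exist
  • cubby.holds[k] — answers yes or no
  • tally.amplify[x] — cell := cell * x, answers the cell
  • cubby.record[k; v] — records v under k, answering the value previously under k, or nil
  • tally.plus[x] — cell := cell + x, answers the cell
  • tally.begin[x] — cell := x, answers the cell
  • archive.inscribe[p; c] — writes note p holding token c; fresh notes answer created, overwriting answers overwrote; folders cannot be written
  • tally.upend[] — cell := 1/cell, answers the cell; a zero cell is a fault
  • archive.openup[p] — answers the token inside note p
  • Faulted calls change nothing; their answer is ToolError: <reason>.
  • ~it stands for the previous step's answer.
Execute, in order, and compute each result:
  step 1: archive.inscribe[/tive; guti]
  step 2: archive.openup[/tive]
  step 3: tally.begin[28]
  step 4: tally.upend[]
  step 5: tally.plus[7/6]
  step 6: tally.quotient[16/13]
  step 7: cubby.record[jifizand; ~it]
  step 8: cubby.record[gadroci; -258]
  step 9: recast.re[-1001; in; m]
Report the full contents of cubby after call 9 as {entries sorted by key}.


==> archive.inscribe(p='/tive', c='guti')
<== created
==> archive.openup(p='/tive')
<== guti
==> tally.begin(x='28')
<== 28
==> tally.upend()
<== 1/28
==> tally.plus(x='7/6')
<== 101/84
==> tally.quotient(x='16/13')
<== 1313/1344
==> cubby.record(k='jifizand', v='~it')
<== nil
==> cubby.record(k='gadroci', v='-258')
<== nil
==> recast.re(v='-1001', u_from='in', u_to='m')
<== -127127/5000

Answer: {gadroci=-258, jifizand=1313/1344, steni=wamo}


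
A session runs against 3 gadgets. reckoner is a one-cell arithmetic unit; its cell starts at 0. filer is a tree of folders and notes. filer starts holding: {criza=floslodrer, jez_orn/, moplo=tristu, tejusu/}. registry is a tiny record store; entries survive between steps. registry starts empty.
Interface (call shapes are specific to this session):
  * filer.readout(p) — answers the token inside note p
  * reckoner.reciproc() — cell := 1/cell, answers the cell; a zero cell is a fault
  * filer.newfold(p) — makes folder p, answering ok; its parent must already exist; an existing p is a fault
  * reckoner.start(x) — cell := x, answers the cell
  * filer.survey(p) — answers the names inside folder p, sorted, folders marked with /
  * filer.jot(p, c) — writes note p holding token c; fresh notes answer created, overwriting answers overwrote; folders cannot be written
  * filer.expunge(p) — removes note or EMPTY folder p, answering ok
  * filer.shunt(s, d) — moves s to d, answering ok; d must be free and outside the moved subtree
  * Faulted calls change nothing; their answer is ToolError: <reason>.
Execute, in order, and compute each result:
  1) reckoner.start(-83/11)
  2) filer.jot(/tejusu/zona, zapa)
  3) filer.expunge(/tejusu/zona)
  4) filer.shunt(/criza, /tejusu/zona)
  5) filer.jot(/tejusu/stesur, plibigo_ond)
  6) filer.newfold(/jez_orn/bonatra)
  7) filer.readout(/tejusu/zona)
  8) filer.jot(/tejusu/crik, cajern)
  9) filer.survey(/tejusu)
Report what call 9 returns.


·→ reckoner.start(x: -83/11)
·← -83/11
·→ filer.jot(p: /tejusu/zona, c: zapa)
·← created
·→ filer.expunge(p: /tejusu/zona)
·← ok
·→ filer.shunt(s: /criza, d: /tejusu/zona)
·← ok
·→ filer.jot(p: /tejusu/stesur, c: plibigo_ond)
·← created
·→ filer.newfold(p: /jez_orn/bonatra)
·← ok
·→ filer.readout(p: /tejusu/zona)
·← floslodrer
·→ filer.jot(p: /tejusu/crik, c: cajern)
·← created
·→ filer.survey(p: /tejusu)
·← [crik, stesur, zona]

Answer: [crik, stesur, zona]
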